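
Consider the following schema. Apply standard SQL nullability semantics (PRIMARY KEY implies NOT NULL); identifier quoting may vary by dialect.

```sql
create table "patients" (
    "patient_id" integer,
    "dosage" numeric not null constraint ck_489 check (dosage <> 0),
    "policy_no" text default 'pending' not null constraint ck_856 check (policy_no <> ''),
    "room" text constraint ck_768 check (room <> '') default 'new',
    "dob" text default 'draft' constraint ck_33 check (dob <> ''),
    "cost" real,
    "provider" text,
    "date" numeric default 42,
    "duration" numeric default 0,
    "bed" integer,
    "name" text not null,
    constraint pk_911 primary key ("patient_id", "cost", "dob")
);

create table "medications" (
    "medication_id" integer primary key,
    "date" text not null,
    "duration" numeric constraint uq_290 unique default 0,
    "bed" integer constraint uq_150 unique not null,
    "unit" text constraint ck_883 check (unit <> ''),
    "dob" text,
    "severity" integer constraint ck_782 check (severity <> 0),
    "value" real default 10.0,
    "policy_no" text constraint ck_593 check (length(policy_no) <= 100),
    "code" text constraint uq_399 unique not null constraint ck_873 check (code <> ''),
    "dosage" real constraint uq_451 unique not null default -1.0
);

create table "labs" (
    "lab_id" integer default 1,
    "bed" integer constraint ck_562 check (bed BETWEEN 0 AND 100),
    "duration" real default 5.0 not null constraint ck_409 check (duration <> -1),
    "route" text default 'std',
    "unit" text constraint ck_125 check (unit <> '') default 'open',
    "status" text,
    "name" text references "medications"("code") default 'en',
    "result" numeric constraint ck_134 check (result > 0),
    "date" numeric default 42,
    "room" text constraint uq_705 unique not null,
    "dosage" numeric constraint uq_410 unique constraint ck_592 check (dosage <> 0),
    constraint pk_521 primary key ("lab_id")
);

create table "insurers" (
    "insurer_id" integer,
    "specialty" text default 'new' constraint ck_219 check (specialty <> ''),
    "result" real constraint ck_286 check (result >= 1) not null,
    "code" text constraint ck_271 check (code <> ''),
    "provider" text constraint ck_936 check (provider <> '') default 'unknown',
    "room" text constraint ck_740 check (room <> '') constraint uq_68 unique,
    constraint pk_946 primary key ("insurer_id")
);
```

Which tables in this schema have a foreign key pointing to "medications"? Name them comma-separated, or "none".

labs

- labs.name references medications(code).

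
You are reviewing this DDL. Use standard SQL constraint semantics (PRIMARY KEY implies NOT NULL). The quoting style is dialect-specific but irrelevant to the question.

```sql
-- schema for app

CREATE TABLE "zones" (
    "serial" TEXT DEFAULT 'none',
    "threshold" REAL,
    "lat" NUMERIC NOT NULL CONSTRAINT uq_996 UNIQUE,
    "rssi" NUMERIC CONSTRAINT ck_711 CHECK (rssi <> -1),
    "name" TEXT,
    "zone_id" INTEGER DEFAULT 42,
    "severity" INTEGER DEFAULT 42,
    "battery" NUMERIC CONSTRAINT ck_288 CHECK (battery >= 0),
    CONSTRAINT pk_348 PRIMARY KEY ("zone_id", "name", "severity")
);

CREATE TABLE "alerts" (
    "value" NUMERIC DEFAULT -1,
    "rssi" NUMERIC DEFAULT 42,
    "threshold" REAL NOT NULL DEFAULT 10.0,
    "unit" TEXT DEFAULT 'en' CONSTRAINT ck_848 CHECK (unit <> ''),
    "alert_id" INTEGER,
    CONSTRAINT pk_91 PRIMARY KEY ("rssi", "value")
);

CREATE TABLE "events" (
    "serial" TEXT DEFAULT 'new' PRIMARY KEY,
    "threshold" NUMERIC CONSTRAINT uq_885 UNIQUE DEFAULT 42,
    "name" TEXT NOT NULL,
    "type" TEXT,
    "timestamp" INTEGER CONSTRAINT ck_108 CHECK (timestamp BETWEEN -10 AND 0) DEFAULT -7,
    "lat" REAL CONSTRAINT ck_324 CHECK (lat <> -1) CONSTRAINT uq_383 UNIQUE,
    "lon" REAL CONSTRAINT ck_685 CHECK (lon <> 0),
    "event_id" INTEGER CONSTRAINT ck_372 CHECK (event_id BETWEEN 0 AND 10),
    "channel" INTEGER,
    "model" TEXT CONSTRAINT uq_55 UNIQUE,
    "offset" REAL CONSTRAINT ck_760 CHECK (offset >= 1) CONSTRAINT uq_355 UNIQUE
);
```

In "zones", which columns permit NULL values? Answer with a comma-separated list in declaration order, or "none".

serial, threshold, rssi, battery

- serial: DEFAULT only fills an omitted column; an explicit NULL is still allowed → nullable.
- threshold: no NOT NULL constraint applies → nullable.
- lat: declared NOT NULL → not nullable.
- rssi: CHECK does not forbid NULL (a CHECK constraint passes when its expression is NULL) → nullable.
- name: part of the PRIMARY KEY, which implies NOT NULL → not nullable.
- zone_id: part of the PRIMARY KEY, which implies NOT NULL → not nullable.
- severity: part of the PRIMARY KEY, which implies NOT NULL → not nullable.
- battery: CHECK does not forbid NULL (a CHECK constraint passes when its expression is NULL) → nullable.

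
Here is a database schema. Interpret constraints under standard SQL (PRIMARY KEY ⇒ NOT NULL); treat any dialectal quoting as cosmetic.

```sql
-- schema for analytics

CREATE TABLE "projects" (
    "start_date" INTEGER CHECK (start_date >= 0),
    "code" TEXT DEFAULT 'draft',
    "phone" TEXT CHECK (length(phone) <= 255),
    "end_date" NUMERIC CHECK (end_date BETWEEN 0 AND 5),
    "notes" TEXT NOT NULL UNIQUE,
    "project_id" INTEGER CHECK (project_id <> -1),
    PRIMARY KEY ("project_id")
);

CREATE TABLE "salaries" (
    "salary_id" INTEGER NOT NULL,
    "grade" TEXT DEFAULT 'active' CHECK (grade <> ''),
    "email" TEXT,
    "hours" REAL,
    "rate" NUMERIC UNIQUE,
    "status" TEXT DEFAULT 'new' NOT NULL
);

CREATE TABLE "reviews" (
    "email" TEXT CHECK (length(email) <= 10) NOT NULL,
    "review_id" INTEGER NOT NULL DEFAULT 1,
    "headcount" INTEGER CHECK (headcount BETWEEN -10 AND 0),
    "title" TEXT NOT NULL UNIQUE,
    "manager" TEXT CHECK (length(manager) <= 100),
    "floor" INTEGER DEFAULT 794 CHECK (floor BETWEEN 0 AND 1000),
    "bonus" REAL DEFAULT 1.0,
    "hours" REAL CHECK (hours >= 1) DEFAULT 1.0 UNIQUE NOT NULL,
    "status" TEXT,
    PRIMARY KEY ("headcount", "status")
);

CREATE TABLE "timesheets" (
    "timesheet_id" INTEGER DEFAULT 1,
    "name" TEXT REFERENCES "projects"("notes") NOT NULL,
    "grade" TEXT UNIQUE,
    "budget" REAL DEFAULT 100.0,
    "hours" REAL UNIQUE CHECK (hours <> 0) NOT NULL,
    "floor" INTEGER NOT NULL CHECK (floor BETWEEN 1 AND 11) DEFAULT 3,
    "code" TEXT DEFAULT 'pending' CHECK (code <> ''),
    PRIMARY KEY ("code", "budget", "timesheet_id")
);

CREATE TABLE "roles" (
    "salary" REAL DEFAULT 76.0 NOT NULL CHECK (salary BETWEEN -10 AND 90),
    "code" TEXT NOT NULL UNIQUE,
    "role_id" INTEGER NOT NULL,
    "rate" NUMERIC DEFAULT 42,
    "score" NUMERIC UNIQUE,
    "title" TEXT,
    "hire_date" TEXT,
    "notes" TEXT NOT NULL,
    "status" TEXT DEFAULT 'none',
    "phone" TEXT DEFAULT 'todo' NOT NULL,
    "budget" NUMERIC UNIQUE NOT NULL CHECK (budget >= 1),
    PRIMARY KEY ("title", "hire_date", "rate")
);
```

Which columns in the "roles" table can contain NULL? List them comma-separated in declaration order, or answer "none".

score, status

- salary: declared NOT NULL → not nullable.
- code: declared NOT NULL → not nullable.
- role_id: declared NOT NULL → not nullable.
- rate: part of the PRIMARY KEY, which implies NOT NULL → not nullable.
- score: UNIQUE does not imply NOT NULL → nullable.
- title: part of the PRIMARY KEY, which implies NOT NULL → not nullable.
- hire_date: part of the PRIMARY KEY, which implies NOT NULL → not nullable.
- notes: declared NOT NULL → not nullable.
- status: DEFAULT only fills an omitted column; an explicit NULL is still allowed → nullable.
- phone: declared NOT NULL → not nullable.
- budget: declared NOT NULL → not nullable.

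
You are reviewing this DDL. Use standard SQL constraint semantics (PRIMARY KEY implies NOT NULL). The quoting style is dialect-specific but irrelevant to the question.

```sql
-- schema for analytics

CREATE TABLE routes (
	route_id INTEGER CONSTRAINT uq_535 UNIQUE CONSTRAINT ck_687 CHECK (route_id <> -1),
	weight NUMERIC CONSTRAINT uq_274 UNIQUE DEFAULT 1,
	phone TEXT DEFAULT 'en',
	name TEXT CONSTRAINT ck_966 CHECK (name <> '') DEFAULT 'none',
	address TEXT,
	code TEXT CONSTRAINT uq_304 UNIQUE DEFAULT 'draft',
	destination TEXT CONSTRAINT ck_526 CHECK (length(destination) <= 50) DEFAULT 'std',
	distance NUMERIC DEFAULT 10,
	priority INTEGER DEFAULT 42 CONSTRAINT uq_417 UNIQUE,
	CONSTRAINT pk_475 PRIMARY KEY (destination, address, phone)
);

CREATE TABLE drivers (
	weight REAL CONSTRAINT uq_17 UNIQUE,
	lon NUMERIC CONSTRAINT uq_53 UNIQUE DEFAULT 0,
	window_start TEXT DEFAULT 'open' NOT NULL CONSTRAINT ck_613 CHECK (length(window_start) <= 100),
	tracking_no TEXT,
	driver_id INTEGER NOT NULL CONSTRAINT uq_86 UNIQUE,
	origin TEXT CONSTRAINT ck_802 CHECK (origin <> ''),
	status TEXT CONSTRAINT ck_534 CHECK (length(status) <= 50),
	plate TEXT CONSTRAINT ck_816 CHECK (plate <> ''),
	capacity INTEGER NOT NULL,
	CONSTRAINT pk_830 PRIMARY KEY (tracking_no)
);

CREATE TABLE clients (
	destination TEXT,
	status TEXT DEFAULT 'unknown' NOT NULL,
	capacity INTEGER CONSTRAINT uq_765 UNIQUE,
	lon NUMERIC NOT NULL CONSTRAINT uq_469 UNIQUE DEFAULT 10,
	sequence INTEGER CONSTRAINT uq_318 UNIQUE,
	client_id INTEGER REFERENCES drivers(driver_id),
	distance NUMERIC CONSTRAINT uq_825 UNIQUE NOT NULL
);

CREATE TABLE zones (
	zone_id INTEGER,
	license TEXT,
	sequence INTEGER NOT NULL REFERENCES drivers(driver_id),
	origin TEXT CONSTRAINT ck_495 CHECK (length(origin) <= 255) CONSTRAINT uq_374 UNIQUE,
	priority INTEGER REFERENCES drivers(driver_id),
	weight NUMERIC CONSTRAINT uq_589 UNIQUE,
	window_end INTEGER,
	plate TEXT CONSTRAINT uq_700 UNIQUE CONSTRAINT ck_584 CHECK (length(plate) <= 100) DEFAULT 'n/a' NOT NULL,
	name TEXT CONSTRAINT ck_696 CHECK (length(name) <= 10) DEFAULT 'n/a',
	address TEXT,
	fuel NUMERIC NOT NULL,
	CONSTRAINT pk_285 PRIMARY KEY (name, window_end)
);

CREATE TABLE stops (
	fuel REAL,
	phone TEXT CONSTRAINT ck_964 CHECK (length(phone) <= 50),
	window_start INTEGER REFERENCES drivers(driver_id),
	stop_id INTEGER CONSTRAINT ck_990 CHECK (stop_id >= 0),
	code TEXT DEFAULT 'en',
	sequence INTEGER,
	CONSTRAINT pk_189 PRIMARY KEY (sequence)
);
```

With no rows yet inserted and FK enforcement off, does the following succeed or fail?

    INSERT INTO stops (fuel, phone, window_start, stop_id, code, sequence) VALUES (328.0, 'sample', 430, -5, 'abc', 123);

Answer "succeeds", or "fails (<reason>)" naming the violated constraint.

The value -5 for stop_id violates CHECK (stop_id >= 0).

fails (CHECK on stop_id)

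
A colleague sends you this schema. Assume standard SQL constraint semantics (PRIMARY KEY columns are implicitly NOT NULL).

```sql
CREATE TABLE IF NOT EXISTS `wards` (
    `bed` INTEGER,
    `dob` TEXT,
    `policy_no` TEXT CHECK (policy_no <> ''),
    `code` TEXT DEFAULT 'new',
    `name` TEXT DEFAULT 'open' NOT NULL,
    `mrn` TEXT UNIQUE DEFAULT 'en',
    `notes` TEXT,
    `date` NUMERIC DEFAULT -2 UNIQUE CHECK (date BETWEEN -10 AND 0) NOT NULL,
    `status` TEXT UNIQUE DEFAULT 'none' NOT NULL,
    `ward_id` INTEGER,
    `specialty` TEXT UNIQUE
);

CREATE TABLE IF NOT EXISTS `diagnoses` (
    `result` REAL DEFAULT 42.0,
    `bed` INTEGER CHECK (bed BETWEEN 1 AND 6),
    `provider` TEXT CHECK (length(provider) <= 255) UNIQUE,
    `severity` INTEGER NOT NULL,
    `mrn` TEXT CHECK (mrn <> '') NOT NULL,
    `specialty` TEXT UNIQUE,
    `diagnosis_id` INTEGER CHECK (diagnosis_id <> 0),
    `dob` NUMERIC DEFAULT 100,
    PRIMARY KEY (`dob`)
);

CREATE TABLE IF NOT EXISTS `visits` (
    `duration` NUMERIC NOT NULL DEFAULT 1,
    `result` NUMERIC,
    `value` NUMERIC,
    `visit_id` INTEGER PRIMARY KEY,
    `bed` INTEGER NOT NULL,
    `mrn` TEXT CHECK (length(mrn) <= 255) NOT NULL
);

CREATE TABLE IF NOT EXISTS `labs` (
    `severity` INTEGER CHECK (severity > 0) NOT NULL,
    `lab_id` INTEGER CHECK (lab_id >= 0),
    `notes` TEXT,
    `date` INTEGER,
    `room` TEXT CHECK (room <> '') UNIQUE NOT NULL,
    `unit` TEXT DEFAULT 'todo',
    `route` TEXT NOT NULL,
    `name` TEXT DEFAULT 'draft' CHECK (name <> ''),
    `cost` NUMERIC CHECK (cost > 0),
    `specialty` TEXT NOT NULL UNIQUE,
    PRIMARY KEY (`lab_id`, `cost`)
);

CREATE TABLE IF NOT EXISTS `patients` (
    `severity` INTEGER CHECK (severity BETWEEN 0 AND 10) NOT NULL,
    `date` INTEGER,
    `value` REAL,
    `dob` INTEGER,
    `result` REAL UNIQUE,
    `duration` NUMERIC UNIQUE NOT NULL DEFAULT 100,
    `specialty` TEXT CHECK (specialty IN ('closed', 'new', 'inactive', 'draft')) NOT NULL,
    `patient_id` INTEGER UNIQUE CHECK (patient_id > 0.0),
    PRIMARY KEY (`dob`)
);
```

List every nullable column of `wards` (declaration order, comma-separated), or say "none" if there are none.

- bed: no NOT NULL constraint applies → nullable.
- dob: no NOT NULL constraint applies → nullable.
- policy_no: CHECK does not forbid NULL (a CHECK constraint passes when its expression is NULL) → nullable.
- code: DEFAULT only fills an omitted column; an explicit NULL is still allowed → nullable.
- name: declared NOT NULL → not nullable.
- mrn: UNIQUE does not imply NOT NULL → nullable.
- notes: no NOT NULL constraint applies → nullable.
- date: declared NOT NULL → not nullable.
- status: declared NOT NULL → not nullable.
- ward_id: no NOT NULL constraint applies → nullable.
- specialty: UNIQUE does not imply NOT NULL → nullable.

bed, dob, policy_no, code, mrn, notes, ward_id, specialty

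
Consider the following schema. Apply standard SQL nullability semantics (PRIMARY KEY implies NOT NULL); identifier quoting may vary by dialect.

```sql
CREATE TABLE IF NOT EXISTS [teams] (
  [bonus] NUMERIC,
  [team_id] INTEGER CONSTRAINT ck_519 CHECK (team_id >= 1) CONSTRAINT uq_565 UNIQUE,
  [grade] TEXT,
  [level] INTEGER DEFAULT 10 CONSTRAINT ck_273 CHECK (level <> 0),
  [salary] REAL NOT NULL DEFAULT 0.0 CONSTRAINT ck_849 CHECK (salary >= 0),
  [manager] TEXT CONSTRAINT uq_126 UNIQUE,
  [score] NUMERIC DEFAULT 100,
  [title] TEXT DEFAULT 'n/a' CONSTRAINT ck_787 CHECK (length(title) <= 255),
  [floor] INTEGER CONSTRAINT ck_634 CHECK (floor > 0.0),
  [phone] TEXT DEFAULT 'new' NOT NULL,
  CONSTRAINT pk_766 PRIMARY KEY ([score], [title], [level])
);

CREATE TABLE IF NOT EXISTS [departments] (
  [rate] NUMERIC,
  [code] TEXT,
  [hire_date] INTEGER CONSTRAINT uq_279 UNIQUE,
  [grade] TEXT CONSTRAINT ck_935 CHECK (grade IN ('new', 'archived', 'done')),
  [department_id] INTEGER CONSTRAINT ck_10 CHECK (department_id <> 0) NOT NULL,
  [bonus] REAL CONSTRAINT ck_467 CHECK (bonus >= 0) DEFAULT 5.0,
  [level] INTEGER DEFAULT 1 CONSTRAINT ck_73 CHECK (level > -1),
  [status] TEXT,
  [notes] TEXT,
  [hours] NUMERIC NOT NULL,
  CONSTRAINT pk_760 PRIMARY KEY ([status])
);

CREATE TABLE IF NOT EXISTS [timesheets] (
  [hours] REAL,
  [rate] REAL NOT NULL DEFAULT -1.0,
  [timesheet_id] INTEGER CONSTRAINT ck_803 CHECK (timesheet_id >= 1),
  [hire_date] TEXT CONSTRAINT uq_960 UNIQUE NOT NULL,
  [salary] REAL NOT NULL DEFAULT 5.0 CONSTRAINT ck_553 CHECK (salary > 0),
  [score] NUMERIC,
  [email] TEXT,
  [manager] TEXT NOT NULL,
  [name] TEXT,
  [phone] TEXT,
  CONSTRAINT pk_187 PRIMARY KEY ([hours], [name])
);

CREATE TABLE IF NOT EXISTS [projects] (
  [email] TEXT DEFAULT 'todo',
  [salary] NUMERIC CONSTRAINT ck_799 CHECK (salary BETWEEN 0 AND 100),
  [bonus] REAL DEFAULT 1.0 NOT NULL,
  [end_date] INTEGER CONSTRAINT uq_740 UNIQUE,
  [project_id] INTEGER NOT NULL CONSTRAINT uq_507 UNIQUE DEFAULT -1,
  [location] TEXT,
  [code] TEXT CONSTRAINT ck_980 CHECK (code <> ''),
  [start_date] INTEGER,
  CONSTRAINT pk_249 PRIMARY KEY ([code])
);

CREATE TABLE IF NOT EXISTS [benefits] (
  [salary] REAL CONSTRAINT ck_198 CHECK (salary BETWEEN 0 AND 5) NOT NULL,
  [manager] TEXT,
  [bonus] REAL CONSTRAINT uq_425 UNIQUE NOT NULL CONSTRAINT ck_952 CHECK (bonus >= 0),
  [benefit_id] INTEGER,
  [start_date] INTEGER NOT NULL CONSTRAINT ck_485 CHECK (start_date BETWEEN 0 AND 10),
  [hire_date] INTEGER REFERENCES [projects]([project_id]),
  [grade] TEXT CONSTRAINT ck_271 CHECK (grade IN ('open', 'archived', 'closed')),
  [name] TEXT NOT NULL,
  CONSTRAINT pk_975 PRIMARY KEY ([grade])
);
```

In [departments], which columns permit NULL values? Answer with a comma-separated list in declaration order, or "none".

- rate: no NOT NULL constraint applies → nullable.
- code: no NOT NULL constraint applies → nullable.
- hire_date: UNIQUE does not imply NOT NULL → nullable.
- grade: CHECK does not forbid NULL (a CHECK constraint passes when its expression is NULL) → nullable.
- department_id: declared NOT NULL → not nullable.
- bonus: CHECK does not forbid NULL (a CHECK constraint passes when its expression is NULL) → nullable.
- level: CHECK does not forbid NULL (a CHECK constraint passes when its expression is NULL) → nullable.
- status: part of the PRIMARY KEY, which implies NOT NULL → not nullable.
- notes: no NOT NULL constraint applies → nullable.
- hours: declared NOT NULL → not nullable.

rate, code, hire_date, grade, bonus, level, notes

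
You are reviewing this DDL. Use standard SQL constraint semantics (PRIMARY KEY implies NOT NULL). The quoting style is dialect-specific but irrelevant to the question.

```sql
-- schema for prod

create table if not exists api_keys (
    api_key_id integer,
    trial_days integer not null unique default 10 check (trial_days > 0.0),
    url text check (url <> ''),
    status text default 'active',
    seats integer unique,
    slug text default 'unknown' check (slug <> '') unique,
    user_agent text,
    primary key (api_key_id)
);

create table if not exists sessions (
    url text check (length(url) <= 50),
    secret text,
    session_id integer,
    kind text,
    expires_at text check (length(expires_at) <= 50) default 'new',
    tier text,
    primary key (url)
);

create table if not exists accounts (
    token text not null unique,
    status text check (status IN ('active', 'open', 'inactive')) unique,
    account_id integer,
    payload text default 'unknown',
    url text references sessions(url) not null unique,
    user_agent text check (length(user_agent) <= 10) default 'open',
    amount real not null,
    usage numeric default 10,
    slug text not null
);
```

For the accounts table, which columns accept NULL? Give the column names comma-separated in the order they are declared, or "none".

status, account_id, payload, user_agent, usage

- token: declared NOT NULL → not nullable.
- status: CHECK does not forbid NULL (a CHECK constraint passes when its expression is NULL) → nullable.
- account_id: no NOT NULL constraint applies → nullable.
- payload: DEFAULT only fills an omitted column; an explicit NULL is still allowed → nullable.
- url: declared NOT NULL → not nullable.
- user_agent: CHECK does not forbid NULL (a CHECK constraint passes when its expression is NULL) → nullable.
- amount: declared NOT NULL → not nullable.
- usage: DEFAULT only fills an omitted column; an explicit NULL is still allowed → nullable.
- slug: declared NOT NULL → not nullable.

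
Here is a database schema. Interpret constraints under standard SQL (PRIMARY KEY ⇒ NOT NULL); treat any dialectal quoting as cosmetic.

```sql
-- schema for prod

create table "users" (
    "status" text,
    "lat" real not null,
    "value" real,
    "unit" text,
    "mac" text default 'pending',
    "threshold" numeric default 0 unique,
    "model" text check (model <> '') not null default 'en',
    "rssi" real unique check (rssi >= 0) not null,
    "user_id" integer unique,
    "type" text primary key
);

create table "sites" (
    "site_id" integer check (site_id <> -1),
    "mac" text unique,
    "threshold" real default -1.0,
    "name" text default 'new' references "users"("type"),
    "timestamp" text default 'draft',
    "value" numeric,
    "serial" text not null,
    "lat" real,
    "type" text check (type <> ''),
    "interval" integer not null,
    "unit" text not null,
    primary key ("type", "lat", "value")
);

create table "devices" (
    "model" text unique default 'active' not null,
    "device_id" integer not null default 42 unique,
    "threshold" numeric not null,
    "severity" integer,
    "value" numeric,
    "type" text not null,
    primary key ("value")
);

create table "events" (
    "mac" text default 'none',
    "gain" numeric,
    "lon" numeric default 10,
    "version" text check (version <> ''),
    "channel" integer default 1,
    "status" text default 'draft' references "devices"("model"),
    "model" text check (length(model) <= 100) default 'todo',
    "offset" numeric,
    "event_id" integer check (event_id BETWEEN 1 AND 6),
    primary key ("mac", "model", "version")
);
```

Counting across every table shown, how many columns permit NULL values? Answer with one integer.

18

users: 6 nullable (status, value, unit, mac, threshold, user_id — PK (type) and explicit NOT NULL columns excluded).
sites: 5 nullable (site_id, mac, threshold, name, timestamp — PK (type, lat, value) and explicit NOT NULL columns excluded).
devices: 1 nullable (severity — PK (value) and explicit NOT NULL columns excluded).
events: 6 nullable (gain, lon, channel, status, offset, event_id — PK (mac, model, version) and explicit NOT NULL columns excluded).
Total: 6 + 5 + 1 + 6 = 18.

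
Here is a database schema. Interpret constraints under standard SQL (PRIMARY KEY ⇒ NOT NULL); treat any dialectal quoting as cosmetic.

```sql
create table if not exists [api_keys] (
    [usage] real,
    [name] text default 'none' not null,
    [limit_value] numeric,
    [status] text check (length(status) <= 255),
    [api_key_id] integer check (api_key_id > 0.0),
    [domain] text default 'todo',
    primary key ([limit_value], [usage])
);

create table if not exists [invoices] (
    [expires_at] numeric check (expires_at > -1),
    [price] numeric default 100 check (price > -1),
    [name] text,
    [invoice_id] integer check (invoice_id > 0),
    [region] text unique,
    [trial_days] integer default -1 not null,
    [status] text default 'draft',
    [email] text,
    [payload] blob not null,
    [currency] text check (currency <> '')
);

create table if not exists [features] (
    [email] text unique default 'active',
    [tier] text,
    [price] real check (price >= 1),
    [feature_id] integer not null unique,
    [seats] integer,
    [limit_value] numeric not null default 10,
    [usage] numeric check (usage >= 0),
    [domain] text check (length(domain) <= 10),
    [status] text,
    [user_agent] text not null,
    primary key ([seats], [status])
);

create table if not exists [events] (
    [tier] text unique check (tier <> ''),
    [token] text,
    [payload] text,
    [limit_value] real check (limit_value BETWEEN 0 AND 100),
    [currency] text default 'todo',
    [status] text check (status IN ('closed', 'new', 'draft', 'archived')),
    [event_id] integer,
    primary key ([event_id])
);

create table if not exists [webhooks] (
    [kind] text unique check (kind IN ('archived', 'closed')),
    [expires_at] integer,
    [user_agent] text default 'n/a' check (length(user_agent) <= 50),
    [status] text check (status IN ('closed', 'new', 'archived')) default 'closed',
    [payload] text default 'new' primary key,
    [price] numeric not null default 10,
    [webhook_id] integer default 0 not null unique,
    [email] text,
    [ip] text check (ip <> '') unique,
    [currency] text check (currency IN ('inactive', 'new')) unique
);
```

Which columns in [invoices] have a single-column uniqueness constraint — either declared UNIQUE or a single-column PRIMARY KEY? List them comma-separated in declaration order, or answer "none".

region

- expires_at: no UNIQUE or single-column PK constraint.
- price: no UNIQUE or single-column PK constraint.
- name: no UNIQUE or single-column PK constraint.
- invoice_id: no UNIQUE or single-column PK constraint.
- region: declared UNIQUE → unique.
- trial_days: no UNIQUE or single-column PK constraint.
- status: no UNIQUE or single-column PK constraint.
- email: no UNIQUE or single-column PK constraint.
- payload: no UNIQUE or single-column PK constraint.
- currency: no UNIQUE or single-column PK constraint.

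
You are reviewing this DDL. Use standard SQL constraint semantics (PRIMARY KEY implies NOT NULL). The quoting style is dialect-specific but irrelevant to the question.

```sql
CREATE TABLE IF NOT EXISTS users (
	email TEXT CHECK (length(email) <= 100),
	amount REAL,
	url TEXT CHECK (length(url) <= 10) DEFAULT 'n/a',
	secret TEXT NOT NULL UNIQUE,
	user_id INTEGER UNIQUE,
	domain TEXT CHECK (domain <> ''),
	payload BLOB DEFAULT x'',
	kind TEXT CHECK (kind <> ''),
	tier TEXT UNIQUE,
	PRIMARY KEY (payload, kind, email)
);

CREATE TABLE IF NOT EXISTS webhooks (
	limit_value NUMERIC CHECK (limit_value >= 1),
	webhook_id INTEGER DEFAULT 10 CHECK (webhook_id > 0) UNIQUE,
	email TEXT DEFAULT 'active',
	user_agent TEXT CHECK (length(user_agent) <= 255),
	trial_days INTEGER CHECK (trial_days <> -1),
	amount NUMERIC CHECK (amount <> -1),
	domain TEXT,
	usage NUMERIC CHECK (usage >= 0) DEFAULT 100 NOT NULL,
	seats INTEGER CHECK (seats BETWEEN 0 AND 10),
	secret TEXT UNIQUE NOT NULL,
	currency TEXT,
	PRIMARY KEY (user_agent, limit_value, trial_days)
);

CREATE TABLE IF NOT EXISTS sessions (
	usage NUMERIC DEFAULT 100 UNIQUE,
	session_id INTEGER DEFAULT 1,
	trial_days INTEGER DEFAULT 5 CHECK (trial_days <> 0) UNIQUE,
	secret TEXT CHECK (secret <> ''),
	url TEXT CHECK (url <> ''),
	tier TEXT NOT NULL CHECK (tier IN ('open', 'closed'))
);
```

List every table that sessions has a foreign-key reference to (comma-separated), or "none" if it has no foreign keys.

none

No column in sessions has a REFERENCES clause.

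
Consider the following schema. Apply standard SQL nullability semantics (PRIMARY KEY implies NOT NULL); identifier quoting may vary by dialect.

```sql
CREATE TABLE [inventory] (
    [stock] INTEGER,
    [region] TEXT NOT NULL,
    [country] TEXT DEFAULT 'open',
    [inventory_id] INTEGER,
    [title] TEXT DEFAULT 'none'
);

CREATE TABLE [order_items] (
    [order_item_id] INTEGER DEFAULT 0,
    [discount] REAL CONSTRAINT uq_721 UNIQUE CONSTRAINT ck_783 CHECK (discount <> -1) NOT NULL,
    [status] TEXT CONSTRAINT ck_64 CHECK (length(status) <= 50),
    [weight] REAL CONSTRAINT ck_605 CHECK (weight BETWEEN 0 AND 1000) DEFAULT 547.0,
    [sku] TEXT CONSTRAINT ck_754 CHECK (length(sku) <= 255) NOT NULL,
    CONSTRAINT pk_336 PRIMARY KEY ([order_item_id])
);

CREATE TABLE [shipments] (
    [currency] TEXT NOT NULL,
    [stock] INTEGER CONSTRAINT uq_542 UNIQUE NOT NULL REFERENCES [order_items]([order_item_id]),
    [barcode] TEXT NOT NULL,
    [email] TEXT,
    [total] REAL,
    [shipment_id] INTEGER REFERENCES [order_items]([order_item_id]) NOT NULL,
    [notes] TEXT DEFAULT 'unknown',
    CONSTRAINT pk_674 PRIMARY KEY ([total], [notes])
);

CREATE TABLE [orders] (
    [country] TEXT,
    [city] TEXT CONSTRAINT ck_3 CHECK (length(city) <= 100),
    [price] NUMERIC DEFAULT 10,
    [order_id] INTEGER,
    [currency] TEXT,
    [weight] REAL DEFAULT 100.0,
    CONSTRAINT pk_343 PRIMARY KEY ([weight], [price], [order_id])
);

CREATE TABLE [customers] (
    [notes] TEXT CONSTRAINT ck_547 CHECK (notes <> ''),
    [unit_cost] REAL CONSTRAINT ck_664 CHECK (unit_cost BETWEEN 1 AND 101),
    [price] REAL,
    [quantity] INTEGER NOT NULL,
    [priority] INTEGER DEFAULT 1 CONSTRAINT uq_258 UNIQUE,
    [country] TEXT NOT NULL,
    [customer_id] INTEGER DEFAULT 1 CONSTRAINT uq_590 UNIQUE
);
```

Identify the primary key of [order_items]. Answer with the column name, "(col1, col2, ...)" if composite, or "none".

order_item_id

order_item_id is declared PRIMARY KEY as a table-level PRIMARY KEY clause.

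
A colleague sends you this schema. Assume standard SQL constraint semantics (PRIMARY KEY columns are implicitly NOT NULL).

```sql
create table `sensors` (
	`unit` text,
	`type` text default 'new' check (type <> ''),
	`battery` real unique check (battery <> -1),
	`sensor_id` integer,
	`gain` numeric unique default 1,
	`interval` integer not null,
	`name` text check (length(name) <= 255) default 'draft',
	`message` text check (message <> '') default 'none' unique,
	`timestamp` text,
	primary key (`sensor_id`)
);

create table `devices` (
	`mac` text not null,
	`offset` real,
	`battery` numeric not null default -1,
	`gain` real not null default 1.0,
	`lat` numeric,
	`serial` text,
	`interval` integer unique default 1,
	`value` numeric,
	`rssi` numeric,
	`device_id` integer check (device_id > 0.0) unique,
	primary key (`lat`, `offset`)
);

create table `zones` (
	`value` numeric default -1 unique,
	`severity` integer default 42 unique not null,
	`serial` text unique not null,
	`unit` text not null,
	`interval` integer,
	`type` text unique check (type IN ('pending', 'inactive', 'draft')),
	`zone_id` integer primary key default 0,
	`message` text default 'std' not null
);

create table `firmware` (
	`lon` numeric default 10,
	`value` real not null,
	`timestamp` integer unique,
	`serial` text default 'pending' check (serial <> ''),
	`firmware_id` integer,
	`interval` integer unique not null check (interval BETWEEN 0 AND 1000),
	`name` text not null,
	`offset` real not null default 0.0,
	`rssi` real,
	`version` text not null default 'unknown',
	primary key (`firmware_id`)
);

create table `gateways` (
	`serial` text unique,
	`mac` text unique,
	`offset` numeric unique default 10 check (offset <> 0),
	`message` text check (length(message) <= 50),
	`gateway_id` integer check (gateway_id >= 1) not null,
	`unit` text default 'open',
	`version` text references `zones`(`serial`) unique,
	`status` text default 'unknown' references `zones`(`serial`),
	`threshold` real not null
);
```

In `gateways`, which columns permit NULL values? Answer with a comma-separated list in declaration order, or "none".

serial, mac, offset, message, unit, version, status

- serial: UNIQUE does not imply NOT NULL → nullable.
- mac: UNIQUE does not imply NOT NULL → nullable.
- offset: CHECK does not forbid NULL (a CHECK constraint passes when its expression is NULL) → nullable.
- message: CHECK does not forbid NULL (a CHECK constraint passes when its expression is NULL) → nullable.
- gateway_id: declared NOT NULL → not nullable.
- unit: DEFAULT only fills an omitted column; an explicit NULL is still allowed → nullable.
- version: a foreign key column may be NULL unless separately constrained → nullable.
- status: a foreign key column may be NULL unless separately constrained → nullable.
- threshold: declared NOT NULL → not nullable.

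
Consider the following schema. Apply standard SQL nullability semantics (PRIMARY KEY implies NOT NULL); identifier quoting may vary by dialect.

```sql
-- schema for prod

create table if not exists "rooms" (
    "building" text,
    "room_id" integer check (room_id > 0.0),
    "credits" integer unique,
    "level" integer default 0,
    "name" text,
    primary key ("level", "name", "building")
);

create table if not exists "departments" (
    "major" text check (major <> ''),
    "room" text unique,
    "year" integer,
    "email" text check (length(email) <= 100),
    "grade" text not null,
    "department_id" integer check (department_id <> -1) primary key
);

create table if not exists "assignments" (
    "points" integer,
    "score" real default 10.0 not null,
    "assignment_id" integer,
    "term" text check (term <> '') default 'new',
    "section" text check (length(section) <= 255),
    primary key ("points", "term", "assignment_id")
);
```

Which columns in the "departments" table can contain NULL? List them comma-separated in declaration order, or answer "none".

major, room, year, email

- major: CHECK does not forbid NULL (a CHECK constraint passes when its expression is NULL) → nullable.
- room: UNIQUE does not imply NOT NULL → nullable.
- year: no NOT NULL constraint applies → nullable.
- email: CHECK does not forbid NULL (a CHECK constraint passes when its expression is NULL) → nullable.
- grade: declared NOT NULL → not nullable.
- department_id: part of the PRIMARY KEY, which implies NOT NULL → not nullable.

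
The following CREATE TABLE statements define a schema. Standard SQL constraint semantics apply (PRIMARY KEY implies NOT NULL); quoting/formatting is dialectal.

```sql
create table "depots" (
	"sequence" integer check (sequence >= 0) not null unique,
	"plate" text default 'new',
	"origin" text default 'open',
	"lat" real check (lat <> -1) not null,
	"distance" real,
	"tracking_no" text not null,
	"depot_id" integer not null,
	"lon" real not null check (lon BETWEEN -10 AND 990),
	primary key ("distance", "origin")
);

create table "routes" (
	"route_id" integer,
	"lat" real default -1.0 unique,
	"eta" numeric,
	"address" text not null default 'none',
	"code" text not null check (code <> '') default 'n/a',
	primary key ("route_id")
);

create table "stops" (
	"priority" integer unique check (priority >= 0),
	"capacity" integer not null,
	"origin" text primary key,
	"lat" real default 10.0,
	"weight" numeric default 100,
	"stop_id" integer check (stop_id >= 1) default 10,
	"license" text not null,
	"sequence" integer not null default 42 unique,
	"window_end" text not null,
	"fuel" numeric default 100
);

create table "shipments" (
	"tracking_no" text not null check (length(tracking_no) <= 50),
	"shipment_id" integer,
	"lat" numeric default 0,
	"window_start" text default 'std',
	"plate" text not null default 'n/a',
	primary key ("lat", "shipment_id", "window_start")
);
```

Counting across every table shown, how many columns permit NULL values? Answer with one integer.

8

depots: 1 nullable (plate — PK (distance, origin) and explicit NOT NULL columns excluded).
routes: 2 nullable (lat, eta — PK (route_id) and explicit NOT NULL columns excluded).
stops: 5 nullable (priority, lat, weight, stop_id, fuel — PK (origin) and explicit NOT NULL columns excluded).
shipments: 0 nullable (none — PK (lat, shipment_id, window_start) and explicit NOT NULL columns excluded).
Total: 1 + 2 + 5 + 0 = 8.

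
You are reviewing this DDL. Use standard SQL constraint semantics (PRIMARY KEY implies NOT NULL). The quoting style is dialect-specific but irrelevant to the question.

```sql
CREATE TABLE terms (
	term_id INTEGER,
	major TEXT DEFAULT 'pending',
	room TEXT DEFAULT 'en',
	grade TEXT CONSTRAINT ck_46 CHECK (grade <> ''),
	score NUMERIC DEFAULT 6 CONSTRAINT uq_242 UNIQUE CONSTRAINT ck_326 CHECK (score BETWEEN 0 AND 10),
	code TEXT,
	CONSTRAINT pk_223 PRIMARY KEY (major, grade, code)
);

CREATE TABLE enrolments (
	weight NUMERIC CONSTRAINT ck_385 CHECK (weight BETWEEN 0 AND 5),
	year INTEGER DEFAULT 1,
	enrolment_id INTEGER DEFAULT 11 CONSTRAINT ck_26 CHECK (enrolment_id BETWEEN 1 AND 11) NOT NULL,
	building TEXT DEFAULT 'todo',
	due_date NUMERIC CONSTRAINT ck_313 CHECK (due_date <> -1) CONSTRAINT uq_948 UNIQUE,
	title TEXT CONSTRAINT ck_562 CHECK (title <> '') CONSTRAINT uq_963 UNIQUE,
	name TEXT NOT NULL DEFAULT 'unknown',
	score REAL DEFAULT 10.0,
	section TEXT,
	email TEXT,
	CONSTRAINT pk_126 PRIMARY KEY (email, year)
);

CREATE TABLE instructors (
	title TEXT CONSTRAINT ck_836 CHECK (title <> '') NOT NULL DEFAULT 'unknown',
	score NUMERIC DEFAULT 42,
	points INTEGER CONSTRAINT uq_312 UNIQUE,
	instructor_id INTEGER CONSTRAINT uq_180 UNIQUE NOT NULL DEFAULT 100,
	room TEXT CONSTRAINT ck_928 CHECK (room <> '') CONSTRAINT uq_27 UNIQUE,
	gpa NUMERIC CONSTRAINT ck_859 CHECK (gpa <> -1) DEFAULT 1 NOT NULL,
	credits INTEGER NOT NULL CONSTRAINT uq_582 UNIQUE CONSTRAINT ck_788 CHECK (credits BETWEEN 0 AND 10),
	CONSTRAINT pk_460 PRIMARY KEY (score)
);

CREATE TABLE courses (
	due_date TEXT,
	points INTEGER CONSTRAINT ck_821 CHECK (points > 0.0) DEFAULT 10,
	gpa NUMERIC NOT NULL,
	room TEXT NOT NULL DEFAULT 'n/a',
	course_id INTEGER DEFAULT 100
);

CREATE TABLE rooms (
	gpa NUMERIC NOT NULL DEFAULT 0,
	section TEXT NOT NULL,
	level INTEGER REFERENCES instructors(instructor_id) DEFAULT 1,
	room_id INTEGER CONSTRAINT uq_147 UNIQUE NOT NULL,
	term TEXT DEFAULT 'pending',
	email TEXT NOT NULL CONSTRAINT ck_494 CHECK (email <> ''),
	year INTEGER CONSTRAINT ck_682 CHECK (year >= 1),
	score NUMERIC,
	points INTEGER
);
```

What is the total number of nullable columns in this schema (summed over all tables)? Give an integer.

19

terms: 3 nullable (term_id, room, score — PK (major, grade, code) and explicit NOT NULL columns excluded).
enrolments: 6 nullable (weight, building, due_date, title, score, section — PK (email, year) and explicit NOT NULL columns excluded).
instructors: 2 nullable (points, room — PK (score) and explicit NOT NULL columns excluded).
courses: 3 nullable (due_date, points, course_id — PK none and explicit NOT NULL columns excluded).
rooms: 5 nullable (level, term, year, score, points — PK none and explicit NOT NULL columns excluded).
Total: 3 + 6 + 2 + 3 + 5 = 19.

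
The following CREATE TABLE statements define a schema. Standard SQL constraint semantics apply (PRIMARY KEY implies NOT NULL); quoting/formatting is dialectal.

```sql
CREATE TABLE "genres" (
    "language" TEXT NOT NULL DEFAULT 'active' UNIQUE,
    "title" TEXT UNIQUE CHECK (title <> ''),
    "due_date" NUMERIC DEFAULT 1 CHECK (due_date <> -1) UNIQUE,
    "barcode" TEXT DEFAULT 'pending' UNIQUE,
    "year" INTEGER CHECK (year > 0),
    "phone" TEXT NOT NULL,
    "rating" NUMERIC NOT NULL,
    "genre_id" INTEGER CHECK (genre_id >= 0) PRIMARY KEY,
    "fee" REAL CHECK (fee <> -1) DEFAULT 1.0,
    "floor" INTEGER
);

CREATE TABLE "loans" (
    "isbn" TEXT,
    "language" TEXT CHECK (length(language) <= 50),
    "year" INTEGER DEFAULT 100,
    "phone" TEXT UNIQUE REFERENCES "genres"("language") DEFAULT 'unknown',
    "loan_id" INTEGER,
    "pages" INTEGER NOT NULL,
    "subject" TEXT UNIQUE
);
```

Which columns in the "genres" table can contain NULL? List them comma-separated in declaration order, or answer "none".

- language: declared NOT NULL → not nullable.
- title: CHECK does not forbid NULL (a CHECK constraint passes when its expression is NULL) → nullable.
- due_date: CHECK does not forbid NULL (a CHECK constraint passes when its expression is NULL) → nullable.
- barcode: UNIQUE does not imply NOT NULL → nullable.
- year: CHECK does not forbid NULL (a CHECK constraint passes when its expression is NULL) → nullable.
- phone: declared NOT NULL → not nullable.
- rating: declared NOT NULL → not nullable.
- genre_id: part of the PRIMARY KEY, which implies NOT NULL → not nullable.
- fee: CHECK does not forbid NULL (a CHECK constraint passes when its expression is NULL) → nullable.
- floor: no NOT NULL constraint applies → nullable.

title, due_date, barcode, year, fee, floor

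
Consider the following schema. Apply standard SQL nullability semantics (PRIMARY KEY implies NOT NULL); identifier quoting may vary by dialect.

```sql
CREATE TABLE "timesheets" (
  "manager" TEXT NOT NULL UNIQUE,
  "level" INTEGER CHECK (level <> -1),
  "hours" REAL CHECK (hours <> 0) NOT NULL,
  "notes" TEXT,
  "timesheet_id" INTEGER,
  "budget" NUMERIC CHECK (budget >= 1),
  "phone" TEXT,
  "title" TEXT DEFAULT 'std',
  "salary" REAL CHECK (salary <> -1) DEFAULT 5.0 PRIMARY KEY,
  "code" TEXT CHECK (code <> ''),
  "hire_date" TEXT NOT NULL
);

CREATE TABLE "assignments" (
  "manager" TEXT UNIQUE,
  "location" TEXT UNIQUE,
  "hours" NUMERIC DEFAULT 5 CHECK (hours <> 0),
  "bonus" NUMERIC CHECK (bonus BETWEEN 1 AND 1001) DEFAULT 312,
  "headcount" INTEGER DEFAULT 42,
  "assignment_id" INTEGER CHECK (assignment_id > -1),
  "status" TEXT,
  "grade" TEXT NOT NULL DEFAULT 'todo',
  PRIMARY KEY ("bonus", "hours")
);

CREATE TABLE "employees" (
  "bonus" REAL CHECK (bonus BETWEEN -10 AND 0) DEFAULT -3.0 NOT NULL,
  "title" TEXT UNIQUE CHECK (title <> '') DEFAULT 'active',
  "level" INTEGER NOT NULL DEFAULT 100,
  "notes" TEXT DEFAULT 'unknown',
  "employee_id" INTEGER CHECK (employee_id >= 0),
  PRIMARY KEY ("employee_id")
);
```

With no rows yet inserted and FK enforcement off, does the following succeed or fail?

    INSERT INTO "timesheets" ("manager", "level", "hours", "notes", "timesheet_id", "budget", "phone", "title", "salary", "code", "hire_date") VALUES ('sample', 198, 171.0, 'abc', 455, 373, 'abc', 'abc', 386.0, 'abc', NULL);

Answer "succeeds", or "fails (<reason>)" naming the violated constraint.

fails (NOT NULL on hire_date)

hire_date is explicitly set to NULL, but hire_date is declared NOT NULL.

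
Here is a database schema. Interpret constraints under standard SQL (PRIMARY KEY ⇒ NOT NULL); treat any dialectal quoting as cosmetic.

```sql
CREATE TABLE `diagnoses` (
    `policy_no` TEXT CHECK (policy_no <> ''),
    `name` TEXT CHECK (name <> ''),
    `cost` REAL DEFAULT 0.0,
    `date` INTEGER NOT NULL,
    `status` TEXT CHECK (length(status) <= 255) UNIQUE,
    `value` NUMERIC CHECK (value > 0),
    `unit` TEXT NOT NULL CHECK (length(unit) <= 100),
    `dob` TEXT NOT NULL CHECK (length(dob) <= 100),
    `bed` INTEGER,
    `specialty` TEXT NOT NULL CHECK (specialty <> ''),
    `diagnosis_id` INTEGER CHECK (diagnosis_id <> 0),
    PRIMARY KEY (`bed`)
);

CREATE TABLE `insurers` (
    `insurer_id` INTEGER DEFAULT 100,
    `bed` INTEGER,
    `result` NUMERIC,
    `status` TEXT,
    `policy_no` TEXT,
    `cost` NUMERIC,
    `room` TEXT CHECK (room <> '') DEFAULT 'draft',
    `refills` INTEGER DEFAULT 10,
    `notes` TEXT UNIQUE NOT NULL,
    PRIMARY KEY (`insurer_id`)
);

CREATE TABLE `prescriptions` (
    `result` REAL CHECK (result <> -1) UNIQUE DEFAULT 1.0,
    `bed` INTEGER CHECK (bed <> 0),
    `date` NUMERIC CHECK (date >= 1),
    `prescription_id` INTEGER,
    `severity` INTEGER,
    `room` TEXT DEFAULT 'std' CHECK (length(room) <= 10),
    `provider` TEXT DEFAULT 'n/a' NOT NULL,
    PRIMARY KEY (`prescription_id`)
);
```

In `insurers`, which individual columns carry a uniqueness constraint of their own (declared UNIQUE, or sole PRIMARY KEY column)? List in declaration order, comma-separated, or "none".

insurer_id, notes

- insurer_id: single-column PRIMARY KEY → unique.
- bed: no UNIQUE or single-column PK constraint.
- result: no UNIQUE or single-column PK constraint.
- status: no UNIQUE or single-column PK constraint.
- policy_no: no UNIQUE or single-column PK constraint.
- cost: no UNIQUE or single-column PK constraint.
- room: no UNIQUE or single-column PK constraint.
- refills: no UNIQUE or single-column PK constraint.
- notes: declared UNIQUE → unique.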